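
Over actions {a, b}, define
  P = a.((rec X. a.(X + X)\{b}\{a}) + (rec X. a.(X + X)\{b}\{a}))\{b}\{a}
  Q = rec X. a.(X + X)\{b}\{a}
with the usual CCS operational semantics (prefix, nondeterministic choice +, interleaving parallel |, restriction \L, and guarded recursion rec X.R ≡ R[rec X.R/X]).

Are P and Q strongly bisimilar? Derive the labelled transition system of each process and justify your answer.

LTS(P): 2 reachable states
  u0 = a.((rec X. a.(X + X)\{b}\{a}) + (rec X. a.(X + X)\{b}\{a}))\{b}\{a} ⊢ -a-> u1
  u1 = ((rec X. a.(X + X)\{b}\{a}) + (rec X. a.(X + X)\{b}\{a}))\{b}\{a} ⊢ deadlocked
LTS(Q): 2 reachable states
  v0 = rec X. a.(X + X)\{b}\{a} ⊢ -a-> v1
  v1 = ((rec X. a.(X + X)\{b}\{a}) + (rec X. a.(X + X)\{b}\{a}))\{b}\{a} ⊢ deadlocked
Partition-refinement fixed point:
  B0 = {u0, v0}
  B1 = {u1, v1}
u0 ∈ B0, v0 ∈ B0 → same block

P ~ Q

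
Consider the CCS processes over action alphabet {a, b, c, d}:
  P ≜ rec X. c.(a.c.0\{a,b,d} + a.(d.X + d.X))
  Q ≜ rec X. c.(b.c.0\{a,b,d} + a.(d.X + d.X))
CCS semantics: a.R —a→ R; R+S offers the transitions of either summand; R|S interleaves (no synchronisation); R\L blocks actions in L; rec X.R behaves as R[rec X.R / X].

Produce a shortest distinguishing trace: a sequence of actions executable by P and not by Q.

P's transition system — 5 states:
  u0 = rec X. c.(a.c.0\{a,b,d} + a.(d.X + d.X)) | =c=> u1
  u1 = a.c.0\{a,b,d} + a.(d.(rec X. c.(a.c.0\{a,b,d} + a.(d.X + d.X))) + d.(rec X. c.(a.c.0\{a,b,d} + a.(d.X + d.X)))) | =a=> u2, =a=> u3
  u2 = c.0\{a,b,d} | =c=> u4
  u3 = d.(rec X. c.(a.c.0\{a,b,d} + a.(d.X + d.X))) + d.(rec X. c.(a.c.0\{a,b,d} + a.(d.X + d.X))) | =d=> u0
  u4 = 0\{a,b,d} | stopped
Q's transition system — 5 states:
  v0 = rec X. c.(b.c.0\{a,b,d} + a.(d.X + d.X)) | =c=> v1
  v1 = b.c.0\{a,b,d} + a.(d.(rec X. c.(b.c.0\{a,b,d} + a.(d.X + d.X))) + d.(rec X. c.(b.c.0\{a,b,d} + a.(d.X + d.X)))) | =a=> v2, =b=> v3
  v2 = d.(rec X. c.(b.c.0\{a,b,d} + a.(d.X + d.X))) + d.(rec X. c.(b.c.0\{a,b,d} + a.(d.X + d.X))) | =d=> v0
  v3 = c.0\{a,b,d} | =c=> v4
  v4 = 0\{a,b,d} | stopped
Executing cac from P (initial set {u0}):
  [1] c ⇒ {u1}
  [2] a ⇒ {u2, u3}
  [3] c ⇒ {u4}
  — P admits the full trace.
Executing cac from Q (initial set {v0}):
  [1] c ⇒ {v1}
  [2] a ⇒ {v2}
  [3] c ⇒ no successor for Q

cac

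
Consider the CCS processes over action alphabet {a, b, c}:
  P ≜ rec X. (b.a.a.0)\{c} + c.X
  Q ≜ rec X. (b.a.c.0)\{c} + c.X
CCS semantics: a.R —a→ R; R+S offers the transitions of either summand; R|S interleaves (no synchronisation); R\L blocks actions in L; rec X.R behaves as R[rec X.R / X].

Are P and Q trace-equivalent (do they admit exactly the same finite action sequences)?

trace-distinct — witness ⟨baa⟩

LTS(P): 4 reachable states
  m0 = rec X. (b.a.a.0)\{c} + c.X | -b-> m1, -c-> m0
  m1 = (a.a.0)\{c} | -a-> m2
  m2 = (a.0)\{c} | -a-> m3
  m3 = 0\{c} | ·
LTS(Q): 3 reachable states
  n0 = rec X. (b.a.c.0)\{c} + c.X | -b-> n1, -c-> n0
  n1 = (a.c.0)\{c} | -a-> n2
  n2 = (c.0)\{c} | ·
Run σ = ⟨baa⟩ on P: start {m0}
  after b @ step 1: {m1}
  after a @ step 2: {m2}
  after a @ step 3: {m3}
  — P admits the full trace.
Run σ = ⟨baa⟩ on Q: start {n0}
  after b @ step 1: {n1}
  after a @ step 2: {n2}
  after a @ step 3: no successor for Q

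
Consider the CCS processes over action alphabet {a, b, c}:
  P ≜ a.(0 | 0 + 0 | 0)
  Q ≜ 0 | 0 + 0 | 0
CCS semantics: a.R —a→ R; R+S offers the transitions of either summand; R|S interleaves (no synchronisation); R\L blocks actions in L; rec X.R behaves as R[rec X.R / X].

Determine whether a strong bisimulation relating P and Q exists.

P's transition system — 2 states:
  s0 = a.(0 | 0 + 0 | 0) | -a-> s1
  s1 = 0 | 0 + 0 | 0 | ∅
Q's transition system — 1 states:
  t0 = 0 | 0 + 0 | 0 | ∅
Partition-refinement fixed point:
  B0 = {s0}
  B1 = {s1, t0}
s0 ∈ B0, t0 ∈ B1 → different blocks

not bisimilar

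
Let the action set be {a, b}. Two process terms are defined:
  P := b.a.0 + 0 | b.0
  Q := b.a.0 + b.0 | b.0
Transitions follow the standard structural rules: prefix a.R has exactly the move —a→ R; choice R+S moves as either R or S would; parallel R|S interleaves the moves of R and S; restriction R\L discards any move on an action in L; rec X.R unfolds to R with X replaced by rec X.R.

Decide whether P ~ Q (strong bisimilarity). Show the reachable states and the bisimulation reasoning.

P's transition system — 4 states:
  u0 = b.a.0 + 0 | b.0 → ··b··> u1, ··b··> u2
  u1 = 0 | 0 → stopped
  u2 = a.0 → ··a··> u3
  u3 = 0 → stopped
Q's transition system — 6 states:
  v0 = b.a.0 + b.0 | b.0 → ··b··> v1, ··b··> v2, ··b··> v3
  v1 = 0 | b.0 → ··b··> v4
  v2 = a.0 → ··a··> v5
  v3 = b.0 | 0 → ··b··> v4
  v4 = 0 | 0 → stopped
  v5 = 0 → stopped
Partition-refinement fixed point:
  B0 = {u0}
  B1 = {u2, v2}
  B2 = {u1, u3, v4, v5}
  B3 = {v0}
  B4 = {v1, v3}
u0 ∈ B0, v0 ∈ B3 → different blocks

NO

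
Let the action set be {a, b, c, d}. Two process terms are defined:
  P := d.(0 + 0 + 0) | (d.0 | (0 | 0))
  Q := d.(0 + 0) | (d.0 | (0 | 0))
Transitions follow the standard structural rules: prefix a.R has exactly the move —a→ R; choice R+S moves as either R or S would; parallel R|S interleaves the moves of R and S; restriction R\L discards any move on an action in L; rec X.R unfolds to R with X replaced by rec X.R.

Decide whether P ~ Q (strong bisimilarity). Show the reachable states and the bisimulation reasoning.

Reachable graph of P (4 states):
  u0 = d.(0 + 0 + 0) | (d.0 | (0 | 0)) | ··d··> u1, ··d··> u2
  u1 = (0 + 0 + 0) | (d.0 | (0 | 0)) | ··d··> u3
  u2 = d.(0 + 0 + 0) | (0 | (0 | 0)) | ··d··> u3
  u3 = (0 + 0 + 0) | (0 | (0 | 0)) | ·
Reachable graph of Q (4 states):
  v0 = d.(0 + 0) | (d.0 | (0 | 0)) | ··d··> v1, ··d··> v2
  v1 = (0 + 0) | (d.0 | (0 | 0)) | ··d··> v3
  v2 = d.(0 + 0) | (0 | (0 | 0)) | ··d··> v3
  v3 = (0 + 0) | (0 | (0 | 0)) | ·
Partition-refinement fixed point:
  B0 = {u0, v0}
  B1 = {u1, u2, v1, v2}
  B2 = {u3, v3}
u0 ∈ B0, v0 ∈ B0 → same block

YES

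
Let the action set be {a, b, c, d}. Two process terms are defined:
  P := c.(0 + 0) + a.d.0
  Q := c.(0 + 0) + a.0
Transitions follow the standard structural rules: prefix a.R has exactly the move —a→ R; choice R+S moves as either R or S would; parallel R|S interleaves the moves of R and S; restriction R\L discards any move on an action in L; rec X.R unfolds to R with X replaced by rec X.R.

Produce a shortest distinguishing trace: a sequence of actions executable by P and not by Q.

ad

Reachable graph of P (4 states):
  s0 = c.(0 + 0) + a.d.0 ⊢ —a→ s1, —c→ s2
  s1 = d.0 ⊢ —d→ s3
  s2 = 0 + 0 ⊢ ·
  s3 = 0 ⊢ ·
Reachable graph of Q (3 states):
  t0 = c.(0 + 0) + a.0 ⊢ —a→ t1, —c→ t2
  t1 = 0 ⊢ ·
  t2 = 0 + 0 ⊢ ·
Run σ = ⟨ad⟩ on P: start {s0}
  after a @ step 1: {s1}
  after d @ step 2: {s3}
  — P admits the full trace.
Run σ = ⟨ad⟩ on Q: start {t0}
  after a @ step 1: {t1}
  after d @ step 2: no successor for Q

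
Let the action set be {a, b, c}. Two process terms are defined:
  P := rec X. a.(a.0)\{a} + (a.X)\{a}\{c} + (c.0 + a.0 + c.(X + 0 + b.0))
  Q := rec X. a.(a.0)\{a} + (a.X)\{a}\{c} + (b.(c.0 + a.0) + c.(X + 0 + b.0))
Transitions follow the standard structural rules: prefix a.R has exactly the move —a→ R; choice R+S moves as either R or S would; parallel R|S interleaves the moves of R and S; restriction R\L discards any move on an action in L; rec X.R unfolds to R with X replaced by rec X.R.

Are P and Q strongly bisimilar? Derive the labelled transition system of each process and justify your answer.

Reachable graph of P (4 states):
  s0 = rec X. a.(a.0)\{a} + (a.X)\{a}\{c} + (c.0 + a.0 + c.(X + 0 + b.0)) has moves =a=> s1, =a=> s2, =c=> s2, =c=> s3
  s1 = (a.0)\{a} has moves stopped
  s2 = 0 has moves stopped
  s3 = (rec X. a.(a.0)\{a} + (a.X)\{a}\{c} + (c.0 + a.0 + c.(X + 0 + b.0))) + 0 + b.0 has moves =a=> s1, =a=> s2, =b=> s2, =c=> s2, =c=> s3
Reachable graph of Q (5 states):
  t0 = rec X. a.(a.0)\{a} + (a.X)\{a}\{c} + (b.(c.0 + a.0) + c.(X + 0 + b.0)) has moves =a=> t1, =b=> t2, =c=> t3
  t1 = (a.0)\{a} has moves stopped
  t2 = c.0 + a.0 has moves =a=> t4, =c=> t4
  t3 = (rec X. a.(a.0)\{a} + (a.X)\{a}\{c} + (b.(c.0 + a.0) + c.(X + 0 + b.0))) + 0 + b.0 has moves =a=> t1, =b=> t2, =b=> t4, =c=> t3
  t4 = 0 has moves stopped
Bisimilarity quotient blocks:
  B0 = {s0}
  B1 = {s1, s2, t1, t4}
  B2 = {s3}
  B3 = {t0}
  B4 = {t2}
  B5 = {t3}
s0 ∈ B0, t0 ∈ B3 → different blocks

not bisimilar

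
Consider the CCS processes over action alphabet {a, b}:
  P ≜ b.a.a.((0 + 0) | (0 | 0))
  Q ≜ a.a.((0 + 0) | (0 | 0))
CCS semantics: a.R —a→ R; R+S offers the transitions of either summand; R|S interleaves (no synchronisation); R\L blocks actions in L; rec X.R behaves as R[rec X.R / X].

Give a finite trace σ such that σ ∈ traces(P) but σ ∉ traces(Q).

b

Reachable graph of P (4 states):
  u0 = b.a.a.((0 + 0) | (0 | 0)) has moves -b-> u1
  u1 = a.a.((0 + 0) | (0 | 0)) has moves -a-> u2
  u2 = a.((0 + 0) | (0 | 0)) has moves -a-> u3
  u3 = (0 + 0) | (0 | 0) has moves ∅
Reachable graph of Q (3 states):
  v0 = a.a.((0 + 0) | (0 | 0)) has moves -a-> v1
  v1 = a.((0 + 0) | (0 | 0)) has moves -a-> v2
  v2 = (0 + 0) | (0 | 0) has moves ∅
Executing b from P (initial set {u0}):
  after b @ step 1: {u1}
  ✓ P
Executing b from Q (initial set {v0}):
  after b @ step 1: no successor for Q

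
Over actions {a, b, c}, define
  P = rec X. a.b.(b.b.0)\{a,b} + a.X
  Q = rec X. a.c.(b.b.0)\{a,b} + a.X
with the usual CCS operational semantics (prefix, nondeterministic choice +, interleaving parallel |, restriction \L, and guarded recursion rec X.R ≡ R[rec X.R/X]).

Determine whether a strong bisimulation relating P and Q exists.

LTS(P): 3 reachable states
  p0 = rec X. a.b.(b.b.0)\{a,b} + a.X ⊢ -a-> p0, -a-> p1
  p1 = b.(b.b.0)\{a,b} ⊢ -b-> p2
  p2 = (b.b.0)\{a,b} ⊢ deadlocked
LTS(Q): 3 reachable states
  q0 = rec X. a.c.(b.b.0)\{a,b} + a.X ⊢ -a-> q0, -a-> q1
  q1 = c.(b.b.0)\{a,b} ⊢ -c-> q2
  q2 = (b.b.0)\{a,b} ⊢ deadlocked
Coarsest stable partition (strong bisimilarity classes):
  B0 = {p0}
  B1 = {p1}
  B2 = {p2, q2}
  B3 = {q0}
  B4 = {q1}
p0 ∈ B0, q0 ∈ B3 → different blocks

not bisimilar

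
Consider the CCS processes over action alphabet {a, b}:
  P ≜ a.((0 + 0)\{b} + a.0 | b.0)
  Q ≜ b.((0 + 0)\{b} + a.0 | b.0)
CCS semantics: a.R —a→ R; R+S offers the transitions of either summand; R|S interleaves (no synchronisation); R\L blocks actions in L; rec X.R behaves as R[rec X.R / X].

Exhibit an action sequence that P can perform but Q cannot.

Reachable graph of P (5 states):
  p0 = a.((0 + 0)\{b} + a.0 | b.0) has moves =a=> p1
  p1 = (0 + 0)\{b} + a.0 | b.0 has moves =a=> p2, =b=> p3
  p2 = 0 | b.0 has moves =b=> p4
  p3 = a.0 | 0 has moves =a=> p4
  p4 = 0 | 0 has moves stopped
Reachable graph of Q (5 states):
  q0 = b.((0 + 0)\{b} + a.0 | b.0) has moves =b=> q1
  q1 = (0 + 0)\{b} + a.0 | b.0 has moves =a=> q2, =b=> q3
  q2 = 0 | b.0 has moves =b=> q4
  q3 = a.0 | 0 has moves =a=> q4
  q4 = 0 | 0 has moves stopped
Executing a from P (initial set {p0}):
  [1] a ⇒ {p1}
  — P admits the full trace.
Executing a from Q (initial set {q0}):
  [1] a ⇒ ∅  — Q cannot continue

a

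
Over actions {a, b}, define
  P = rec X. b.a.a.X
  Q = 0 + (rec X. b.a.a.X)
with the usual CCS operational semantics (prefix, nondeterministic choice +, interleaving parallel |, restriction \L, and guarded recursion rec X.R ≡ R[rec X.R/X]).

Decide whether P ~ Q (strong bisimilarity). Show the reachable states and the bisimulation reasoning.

bisimilar

P's transition system — 3 states:
  m0 = rec X. b.a.a.X :: --b--▸ m1
  m1 = a.a.(rec X. b.a.a.X) :: --a--▸ m2
  m2 = a.(rec X. b.a.a.X) :: --a--▸ m0
Q's transition system — 4 states:
  n0 = 0 + (rec X. b.a.a.X) :: --b--▸ n1
  n1 = a.a.(rec X. b.a.a.X) :: --a--▸ n2
  n2 = a.(rec X. b.a.a.X) :: --a--▸ n3
  n3 = rec X. b.a.a.X :: --b--▸ n1
Bisimilarity quotient blocks:
  B0 = {m0, n0, n3}
  B1 = {m1, n1}
  B2 = {m2, n2}
m0 ∈ B0, n0 ∈ B0 → same block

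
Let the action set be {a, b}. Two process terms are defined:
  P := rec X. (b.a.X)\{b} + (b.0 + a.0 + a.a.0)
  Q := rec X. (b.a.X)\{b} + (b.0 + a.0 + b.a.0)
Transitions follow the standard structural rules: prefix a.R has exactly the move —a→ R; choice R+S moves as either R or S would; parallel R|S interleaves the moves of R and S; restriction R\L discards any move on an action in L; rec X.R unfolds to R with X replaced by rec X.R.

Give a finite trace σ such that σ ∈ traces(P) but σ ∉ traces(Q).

Reachable graph of P (3 states):
  m0 = rec X. (b.a.X)\{b} + (b.0 + a.0 + a.a.0) :: ··a··> m1, ··a··> m2, ··b··> m1
  m1 = 0 :: ·
  m2 = a.0 :: ··a··> m1
Reachable graph of Q (3 states):
  n0 = rec X. (b.a.X)\{b} + (b.0 + a.0 + b.a.0) :: ··a··> n1, ··b··> n1, ··b··> n2
  n1 = 0 :: ·
  n2 = a.0 :: ··a··> n1
Run σ = ⟨aa⟩ on P: start {m0}
  after a @ step 1: {m1, m2}
  after a @ step 2: {m1}
  P completes σ.
Run σ = ⟨aa⟩ on Q: start {n0}
  after a @ step 1: {n1}
  after a @ step 2: no successor for Q

aa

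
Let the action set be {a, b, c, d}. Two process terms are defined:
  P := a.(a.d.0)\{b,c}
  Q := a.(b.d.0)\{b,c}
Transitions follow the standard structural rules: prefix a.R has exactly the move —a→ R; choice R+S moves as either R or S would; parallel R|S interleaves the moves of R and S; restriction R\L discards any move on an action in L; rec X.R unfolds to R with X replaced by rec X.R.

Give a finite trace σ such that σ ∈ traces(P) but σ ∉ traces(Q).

Reachable graph of P (4 states):
  u0 = a.(a.d.0)\{b,c} | -a-> u1
  u1 = (a.d.0)\{b,c} | -a-> u2
  u2 = (d.0)\{b,c} | -d-> u3
  u3 = 0\{b,c} | deadlocked
Reachable graph of Q (2 states):
  v0 = a.(b.d.0)\{b,c} | -a-> v1
  v1 = (b.d.0)\{b,c} | deadlocked
Trace ⟨aa⟩ through P, begin at {u0}:
  after a @ step 1: {u1}
  after a @ step 2: {u2}
  ✓ P
Trace ⟨aa⟩ through Q, begin at {v0}:
  after a @ step 1: {v1}
  after a @ step 2: ∅ (Q stuck)

aa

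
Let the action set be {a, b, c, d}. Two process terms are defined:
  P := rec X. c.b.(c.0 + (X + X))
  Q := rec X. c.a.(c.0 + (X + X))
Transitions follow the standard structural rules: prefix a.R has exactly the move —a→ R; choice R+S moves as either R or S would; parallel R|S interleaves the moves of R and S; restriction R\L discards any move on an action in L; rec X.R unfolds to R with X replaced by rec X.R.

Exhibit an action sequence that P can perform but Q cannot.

LTS(P): 4 reachable states
  s0 = rec X. c.b.(c.0 + (X + X)) ⊢ —c→ s1
  s1 = b.(c.0 + ((rec X. c.b.(c.0 + (X + X))) + (rec X. c.b.(c.0 + (X + X))))) ⊢ —b→ s2
  s2 = c.0 + ((rec X. c.b.(c.0 + (X + X))) + (rec X. c.b.(c.0 + (X + X)))) ⊢ —c→ s1, —c→ s3
  s3 = 0 ⊢ (no moves)
LTS(Q): 4 reachable states
  t0 = rec X. c.a.(c.0 + (X + X)) ⊢ —c→ t1
  t1 = a.(c.0 + ((rec X. c.a.(c.0 + (X + X))) + (rec X. c.a.(c.0 + (X + X))))) ⊢ —a→ t2
  t2 = c.0 + ((rec X. c.a.(c.0 + (X + X))) + (rec X. c.a.(c.0 + (X + X)))) ⊢ —c→ t1, —c→ t3
  t3 = 0 ⊢ (no moves)
Trace ⟨cb⟩ through P, begin at {s0}:
  step 1 (c): {s1}
  step 2 (b): {s2}
  ✓ P
Trace ⟨cb⟩ through Q, begin at {t0}:
  step 1 (c): {t1}
  step 2 (b): ∅  — Q cannot continue

cb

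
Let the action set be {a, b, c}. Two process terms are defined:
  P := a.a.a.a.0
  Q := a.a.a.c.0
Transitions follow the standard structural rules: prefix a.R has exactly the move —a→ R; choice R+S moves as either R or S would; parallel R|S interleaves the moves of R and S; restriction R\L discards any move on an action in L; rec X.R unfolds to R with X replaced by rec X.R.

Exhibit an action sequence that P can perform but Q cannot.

aaaa

Reachable graph of P (5 states):
  u0 = a.a.a.a.0 :: =a=> u1
  u1 = a.a.a.0 :: =a=> u2
  u2 = a.a.0 :: =a=> u3
  u3 = a.0 :: =a=> u4
  u4 = 0 :: (no moves)
Reachable graph of Q (5 states):
  v0 = a.a.a.c.0 :: =a=> v1
  v1 = a.a.c.0 :: =a=> v2
  v2 = a.c.0 :: =a=> v3
  v3 = c.0 :: =c=> v4
  v4 = 0 :: (no moves)
Executing aaaa from P (initial set {u0}):
  [1] a ⇒ {u1}
  [2] a ⇒ {u2}
  [3] a ⇒ {u3}
  [4] a ⇒ {u4}
  — P admits the full trace.
Executing aaaa from Q (initial set {v0}):
  [1] a ⇒ {v1}
  [2] a ⇒ {v2}
  [3] a ⇒ {v3}
  [4] a ⇒ ∅ (Q stuck)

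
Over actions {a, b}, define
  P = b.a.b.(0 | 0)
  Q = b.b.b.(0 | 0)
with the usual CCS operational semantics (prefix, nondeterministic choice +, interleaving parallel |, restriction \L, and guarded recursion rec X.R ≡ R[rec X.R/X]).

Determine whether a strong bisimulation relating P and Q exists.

NO

P's transition system — 4 states:
  u0 = b.a.b.(0 | 0) → -b-> u1
  u1 = a.b.(0 | 0) → -a-> u2
  u2 = b.(0 | 0) → -b-> u3
  u3 = 0 | 0 → deadlocked
Q's transition system — 4 states:
  v0 = b.b.b.(0 | 0) → -b-> v1
  v1 = b.b.(0 | 0) → -b-> v2
  v2 = b.(0 | 0) → -b-> v3
  v3 = 0 | 0 → deadlocked
Bisimilarity quotient blocks:
  B0 = {u0}
  B1 = {u1}
  B2 = {u2, v2}
  B3 = {u3, v3}
  B4 = {v0}
  B5 = {v1}
u0 ∈ B0, v0 ∈ B4 → different blocks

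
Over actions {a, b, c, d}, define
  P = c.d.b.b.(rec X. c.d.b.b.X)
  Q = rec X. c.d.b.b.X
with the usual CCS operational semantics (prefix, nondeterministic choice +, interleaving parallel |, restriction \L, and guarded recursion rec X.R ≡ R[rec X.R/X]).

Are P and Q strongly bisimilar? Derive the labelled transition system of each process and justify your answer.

LTS(P): 5 reachable states
  u0 = c.d.b.b.(rec X. c.d.b.b.X) | ··c··> u1
  u1 = d.b.b.(rec X. c.d.b.b.X) | ··d··> u2
  u2 = b.b.(rec X. c.d.b.b.X) | ··b··> u3
  u3 = b.(rec X. c.d.b.b.X) | ··b··> u4
  u4 = rec X. c.d.b.b.X | ··c··> u1
LTS(Q): 4 reachable states
  v0 = rec X. c.d.b.b.X | ··c··> v1
  v1 = d.b.b.(rec X. c.d.b.b.X) | ··d··> v2
  v2 = b.b.(rec X. c.d.b.b.X) | ··b··> v3
  v3 = b.(rec X. c.d.b.b.X) | ··b··> v0
Coarsest stable partition (strong bisimilarity classes):
  B0 = {u0, u4, v0}
  B1 = {u1, v1}
  B2 = {u2, v2}
  B3 = {u3, v3}
u0 ∈ B0, v0 ∈ B0 → same block

bisimilar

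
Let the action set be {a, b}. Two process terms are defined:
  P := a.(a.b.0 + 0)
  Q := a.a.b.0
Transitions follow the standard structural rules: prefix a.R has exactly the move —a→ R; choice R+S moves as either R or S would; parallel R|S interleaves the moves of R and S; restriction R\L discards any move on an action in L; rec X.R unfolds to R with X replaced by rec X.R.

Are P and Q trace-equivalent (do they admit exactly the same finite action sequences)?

trace-equivalent

LTS(P): 4 reachable states
  m0 = a.(a.b.0 + 0) | =a=> m1
  m1 = a.b.0 + 0 | =a=> m2
  m2 = b.0 | =b=> m3
  m3 = 0 | ·
LTS(Q): 4 reachable states
  n0 = a.a.b.0 | =a=> n1
  n1 = a.b.0 | =a=> n2
  n2 = b.0 | =b=> n3
  n3 = 0 | ·
Coarsest stable partition (strong bisimilarity classes):
  B0 = {m0, n0}
  B1 = {m1, n1}
  B2 = {m2, n2}
  B3 = {m3, n3}
m0 ∈ B0, n0 ∈ B0 → same block
Bisimilar ⇒ trace-equivalent.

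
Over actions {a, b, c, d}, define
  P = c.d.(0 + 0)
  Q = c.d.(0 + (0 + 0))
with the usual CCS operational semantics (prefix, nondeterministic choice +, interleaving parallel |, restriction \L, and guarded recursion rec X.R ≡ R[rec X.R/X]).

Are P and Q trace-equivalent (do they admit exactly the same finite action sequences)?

P's transition system — 3 states:
  m0 = c.d.(0 + 0) → —c→ m1
  m1 = d.(0 + 0) → —d→ m2
  m2 = 0 + 0 → ·
Q's transition system — 3 states:
  n0 = c.d.(0 + (0 + 0)) → —c→ n1
  n1 = d.(0 + (0 + 0)) → —d→ n2
  n2 = 0 + (0 + 0) → ·
Bisimilarity quotient blocks:
  B0 = {m0, n0}
  B1 = {m1, n1}
  B2 = {m2, n2}
m0 ∈ B0, n0 ∈ B0 → same block
Bisimilar ⇒ trace-equivalent.

YES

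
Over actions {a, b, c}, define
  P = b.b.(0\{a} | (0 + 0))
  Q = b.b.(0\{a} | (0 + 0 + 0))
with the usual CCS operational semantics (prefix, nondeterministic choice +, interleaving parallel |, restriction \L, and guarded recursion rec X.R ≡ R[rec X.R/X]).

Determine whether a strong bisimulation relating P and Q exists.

P ~ Q

Reachable graph of P (3 states):
  s0 = b.b.(0\{a} | (0 + 0)) → —b→ s1
  s1 = b.(0\{a} | (0 + 0)) → —b→ s2
  s2 = 0\{a} | (0 + 0) → (no moves)
Reachable graph of Q (3 states):
  t0 = b.b.(0\{a} | (0 + 0 + 0)) → —b→ t1
  t1 = b.(0\{a} | (0 + 0 + 0)) → —b→ t2
  t2 = 0\{a} | (0 + 0 + 0) → (no moves)
Partition-refinement fixed point:
  B0 = {s0, t0}
  B1 = {s1, t1}
  B2 = {s2, t2}
s0 ∈ B0, t0 ∈ B0 → same block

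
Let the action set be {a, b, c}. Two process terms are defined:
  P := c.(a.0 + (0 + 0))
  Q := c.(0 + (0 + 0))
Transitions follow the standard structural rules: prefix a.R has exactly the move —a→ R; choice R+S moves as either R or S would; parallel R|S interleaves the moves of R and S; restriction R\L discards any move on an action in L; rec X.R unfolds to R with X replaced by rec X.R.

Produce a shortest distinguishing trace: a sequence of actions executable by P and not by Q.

ca

Reachable graph of P (3 states):
  u0 = c.(a.0 + (0 + 0)) has moves =c=> u1
  u1 = a.0 + (0 + 0) has moves =a=> u2
  u2 = 0 has moves deadlocked
Reachable graph of Q (2 states):
  v0 = c.(0 + (0 + 0)) has moves =c=> v1
  v1 = 0 + (0 + 0) has moves deadlocked
Run σ = ⟨ca⟩ on P: start {u0}
  [1] c ⇒ {u1}
  [2] a ⇒ {u2}
  — P admits the full trace.
Run σ = ⟨ca⟩ on Q: start {v0}
  [1] c ⇒ {v1}
  [2] a ⇒ ∅  — Q cannot continue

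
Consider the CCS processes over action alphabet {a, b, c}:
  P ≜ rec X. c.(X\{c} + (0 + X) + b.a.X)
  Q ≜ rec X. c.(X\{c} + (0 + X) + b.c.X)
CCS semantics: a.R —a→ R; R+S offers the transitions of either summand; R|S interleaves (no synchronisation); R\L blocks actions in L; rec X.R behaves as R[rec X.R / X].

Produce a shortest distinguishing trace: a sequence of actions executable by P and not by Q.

LTS(P): 3 reachable states
  s0 = rec X. c.(X\{c} + (0 + X) + b.a.X) :: =c=> s1
  s1 = (rec X. c.(X\{c} + (0 + X) + b.a.X))\{c} + (0 + (rec X. c.(X\{c} + (0 + X) + b.a.X))) + b.a.(rec X. c.(X\{c} + (0 + X) + b.a.X)) :: =b=> s2, =c=> s1
  s2 = a.(rec X. c.(X\{c} + (0 + X) + b.a.X)) :: =a=> s0
LTS(Q): 3 reachable states
  t0 = rec X. c.(X\{c} + (0 + X) + b.c.X) :: =c=> t1
  t1 = (rec X. c.(X\{c} + (0 + X) + b.c.X))\{c} + (0 + (rec X. c.(X\{c} + (0 + X) + b.c.X))) + b.c.(rec X. c.(X\{c} + (0 + X) + b.c.X)) :: =b=> t2, =c=> t1
  t2 = c.(rec X. c.(X\{c} + (0 + X) + b.c.X)) :: =c=> t0
Executing cba from P (initial set {s0}):
  step 1 (c): {s1}
  step 2 (b): {s2}
  step 3 (a): {s0}
  P completes σ.
Executing cba from Q (initial set {t0}):
  step 1 (c): {t1}
  step 2 (b): {t2}
  step 3 (a): no successor for Q

cba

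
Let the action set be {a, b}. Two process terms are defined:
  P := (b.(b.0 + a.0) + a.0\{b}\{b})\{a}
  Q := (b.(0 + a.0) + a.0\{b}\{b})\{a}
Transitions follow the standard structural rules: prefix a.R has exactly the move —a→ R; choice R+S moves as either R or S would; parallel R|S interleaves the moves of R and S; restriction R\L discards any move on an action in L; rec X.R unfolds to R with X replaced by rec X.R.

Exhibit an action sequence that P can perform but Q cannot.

bb

P's transition system — 3 states:
  s0 = (b.(b.0 + a.0) + a.0\{b}\{b})\{a} | =b=> s1
  s1 = (b.0 + a.0)\{a} | =b=> s2
  s2 = 0\{a} | ∅
Q's transition system — 2 states:
  t0 = (b.(0 + a.0) + a.0\{b}\{b})\{a} | =b=> t1
  t1 = (0 + a.0)\{a} | ∅
Executing bb from P (initial set {s0}):
  step 1 (b): {s1}
  step 2 (b): {s2}
  P completes σ.
Executing bb from Q (initial set {t0}):
  step 1 (b): {t1}
  step 2 (b): no successor for Q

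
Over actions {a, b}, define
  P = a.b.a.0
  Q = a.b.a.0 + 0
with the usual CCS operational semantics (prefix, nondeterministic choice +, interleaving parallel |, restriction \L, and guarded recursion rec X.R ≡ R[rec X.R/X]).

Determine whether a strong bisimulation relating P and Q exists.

YES

LTS(P): 4 reachable states
  m0 = a.b.a.0 :: -a-> m1
  m1 = b.a.0 :: -b-> m2
  m2 = a.0 :: -a-> m3
  m3 = 0 :: stopped
LTS(Q): 4 reachable states
  n0 = a.b.a.0 + 0 :: -a-> n1
  n1 = b.a.0 :: -b-> n2
  n2 = a.0 :: -a-> n3
  n3 = 0 :: stopped
Bisimilarity quotient blocks:
  B0 = {m0, n0}
  B1 = {m1, n1}
  B2 = {m2, n2}
  B3 = {m3, n3}
m0 ∈ B0, n0 ∈ B0 → same block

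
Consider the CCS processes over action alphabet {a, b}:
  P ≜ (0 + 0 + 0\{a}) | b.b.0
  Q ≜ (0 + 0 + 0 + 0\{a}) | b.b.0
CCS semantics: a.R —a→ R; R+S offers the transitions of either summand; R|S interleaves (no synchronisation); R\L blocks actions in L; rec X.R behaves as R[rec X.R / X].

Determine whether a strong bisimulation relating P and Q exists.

P's transition system — 3 states:
  p0 = (0 + 0 + 0\{a}) | b.b.0 has moves —b→ p1
  p1 = (0 + 0 + 0\{a}) | b.0 has moves —b→ p2
  p2 = (0 + 0 + 0\{a}) | 0 has moves deadlocked
Q's transition system — 3 states:
  q0 = (0 + 0 + 0 + 0\{a}) | b.b.0 has moves —b→ q1
  q1 = (0 + 0 + 0 + 0\{a}) | b.0 has moves —b→ q2
  q2 = (0 + 0 + 0 + 0\{a}) | 0 has moves deadlocked
Partition-refinement fixed point:
  B0 = {p0, q0}
  B1 = {p1, q1}
  B2 = {p2, q2}
p0 ∈ B0, q0 ∈ B0 → same block

bisimilar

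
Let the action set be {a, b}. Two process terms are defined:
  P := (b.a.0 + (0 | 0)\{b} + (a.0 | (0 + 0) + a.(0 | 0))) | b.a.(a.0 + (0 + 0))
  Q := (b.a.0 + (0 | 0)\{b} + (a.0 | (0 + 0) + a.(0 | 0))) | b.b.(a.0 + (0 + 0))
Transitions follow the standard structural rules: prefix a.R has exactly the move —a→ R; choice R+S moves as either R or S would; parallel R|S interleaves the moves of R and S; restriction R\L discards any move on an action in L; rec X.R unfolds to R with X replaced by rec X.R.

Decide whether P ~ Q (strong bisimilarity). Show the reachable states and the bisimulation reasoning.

LTS(P): 20 reachable states
  m0 = (b.a.0 + (0 | 0)\{b} + (a.0 | (0 + 0) + a.(0 | 0))) | b.a.(a.0 + (0 + 0)) → —a→ m1, —a→ m2, —b→ m3, —b→ m4
  m1 = 0 | (0 + 0) | b.a.(a.0 + (0 + 0)) → —b→ m5
  m2 = 0 | 0 | b.a.(a.0 + (0 + 0)) → —b→ m6
  m3 = (b.a.0 + (0 | 0)\{b} + (a.0 | (0 + 0) + a.(0 | 0))) | a.(a.0 + (0 + 0)) → —a→ m5, —a→ m6, —a→ m7, —b→ m8
  m4 = a.0 | b.a.(a.0 + (0 + 0)) → —a→ m9, —b→ m8
  m5 = 0 | (0 + 0) | a.(a.0 + (0 + 0)) → —a→ m10
  m6 = 0 | 0 | a.(a.0 + (0 + 0)) → —a→ m11
  m7 = (b.a.0 + (0 | 0)\{b} + (a.0 | (0 + 0) + a.(0 | 0))) | (a.0 + (0 + 0)) → —a→ m10, —a→ m11, —a→ m12, —b→ m13
  m8 = a.0 | a.(a.0 + (0 + 0)) → —a→ m13, —a→ m14
  m9 = 0 | b.a.(a.0 + (0 + 0)) → —b→ m14
  m10 = 0 | (0 + 0) | (a.0 + (0 + 0)) → —a→ m15
  m11 = 0 | 0 | (a.0 + (0 + 0)) → —a→ m16
  m12 = (b.a.0 + (0 | 0)\{b} + (a.0 | (0 + 0) + a.(0 | 0))) | 0 → —a→ m15, —a→ m16, —b→ m17
  m13 = a.0 | (a.0 + (0 + 0)) → —a→ m17, —a→ m18
  m14 = 0 | a.(a.0 + (0 + 0)) → —a→ m18
  m15 = 0 | (0 + 0) | 0 → (no moves)
  m16 = 0 | 0 | 0 → (no moves)
  m17 = a.0 | 0 → —a→ m19
  m18 = 0 | (a.0 + (0 + 0)) → —a→ m19
  m19 = 0 | 0 → (no moves)
LTS(Q): 20 reachable states
  n0 = (b.a.0 + (0 | 0)\{b} + (a.0 | (0 + 0) + a.(0 | 0))) | b.b.(a.0 + (0 + 0)) → —a→ n1, —a→ n2, —b→ n3, —b→ n4
  n1 = 0 | (0 + 0) | b.b.(a.0 + (0 + 0)) → —b→ n5
  n2 = 0 | 0 | b.b.(a.0 + (0 + 0)) → —b→ n6
  n3 = (b.a.0 + (0 | 0)\{b} + (a.0 | (0 + 0) + a.(0 | 0))) | b.(a.0 + (0 + 0)) → —a→ n5, —a→ n6, —b→ n7, —b→ n8
  n4 = a.0 | b.b.(a.0 + (0 + 0)) → —a→ n9, —b→ n8
  n5 = 0 | (0 + 0) | b.(a.0 + (0 + 0)) → —b→ n10
  n6 = 0 | 0 | b.(a.0 + (0 + 0)) → —b→ n11
  n7 = (b.a.0 + (0 | 0)\{b} + (a.0 | (0 + 0) + a.(0 | 0))) | (a.0 + (0 + 0)) → —a→ n10, —a→ n11, —a→ n12, —b→ n13
  n8 = a.0 | b.(a.0 + (0 + 0)) → —a→ n14, —b→ n13
  n9 = 0 | b.b.(a.0 + (0 + 0)) → —b→ n14
  n10 = 0 | (0 + 0) | (a.0 + (0 + 0)) → —a→ n15
  n11 = 0 | 0 | (a.0 + (0 + 0)) → —a→ n16
  n12 = (b.a.0 + (0 | 0)\{b} + (a.0 | (0 + 0) + a.(0 | 0))) | 0 → —a→ n15, —a→ n16, —b→ n17
  n13 = a.0 | (a.0 + (0 + 0)) → —a→ n17, —a→ n18
  n14 = 0 | b.(a.0 + (0 + 0)) → —b→ n18
  n15 = 0 | (0 + 0) | 0 → (no moves)
  n16 = 0 | 0 | 0 → (no moves)
  n17 = a.0 | 0 → —a→ n19
  n18 = 0 | (a.0 + (0 + 0)) → —a→ n19
  n19 = 0 | 0 → (no moves)
Bisimilarity quotient blocks:
  B0 = {m0}
  B1 = {m1, m2, m9}
  B2 = {m13, m14, m5, m6, n13}
  B3 = {m10, m11, m17, m18, n10, n11, n17, n18}
  B4 = {m15, m16, m19, n15, n16, n19}
  B5 = {m3}
  B6 = {m7, n7}
  B7 = {m12, n12}
  B8 = {m8}
  B9 = {m4}
  B10 = {n0}
  B11 = {n3}
  B12 = {n8}
  B13 = {n14, n5, n6}
  B14 = {n1, n2, n9}
  B15 = {n4}
m0 ∈ B0, n0 ∈ B10 → different blocks

P ≁ Q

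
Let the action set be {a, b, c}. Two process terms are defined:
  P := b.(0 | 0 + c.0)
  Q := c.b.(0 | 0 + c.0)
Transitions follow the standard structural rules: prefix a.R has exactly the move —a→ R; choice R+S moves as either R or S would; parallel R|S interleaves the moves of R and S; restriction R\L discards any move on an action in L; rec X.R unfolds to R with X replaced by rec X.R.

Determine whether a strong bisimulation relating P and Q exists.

P ≁ Q

P's transition system — 3 states:
  s0 = b.(0 | 0 + c.0) | —b→ s1
  s1 = 0 | 0 + c.0 | —c→ s2
  s2 = 0 | ∅
Q's transition system — 4 states:
  t0 = c.b.(0 | 0 + c.0) | —c→ t1
  t1 = b.(0 | 0 + c.0) | —b→ t2
  t2 = 0 | 0 + c.0 | —c→ t3
  t3 = 0 | ∅
Partition-refinement fixed point:
  B0 = {s0, t1}
  B1 = {s1, t2}
  B2 = {s2, t3}
  B3 = {t0}
s0 ∈ B0, t0 ∈ B3 → different blocks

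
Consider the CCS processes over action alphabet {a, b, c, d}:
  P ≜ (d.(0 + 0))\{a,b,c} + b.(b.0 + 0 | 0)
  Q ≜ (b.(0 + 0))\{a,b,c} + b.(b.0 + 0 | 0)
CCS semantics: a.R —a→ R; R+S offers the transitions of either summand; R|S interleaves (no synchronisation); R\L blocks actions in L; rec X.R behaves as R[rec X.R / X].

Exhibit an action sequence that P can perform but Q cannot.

d

P's transition system — 4 states:
  s0 = (d.(0 + 0))\{a,b,c} + b.(b.0 + 0 | 0) has moves ··b··> s1, ··d··> s2
  s1 = b.0 + 0 | 0 has moves ··b··> s3
  s2 = (0 + 0)\{a,b,c} has moves stopped
  s3 = 0 has moves stopped
Q's transition system — 3 states:
  t0 = (b.(0 + 0))\{a,b,c} + b.(b.0 + 0 | 0) has moves ··b··> t1
  t1 = b.0 + 0 | 0 has moves ··b··> t2
  t2 = 0 has moves stopped
Executing d from P (initial set {s0}):
  after d @ step 1: {s2}
  ✓ P
Executing d from Q (initial set {t0}):
  after d @ step 1: no successor for Q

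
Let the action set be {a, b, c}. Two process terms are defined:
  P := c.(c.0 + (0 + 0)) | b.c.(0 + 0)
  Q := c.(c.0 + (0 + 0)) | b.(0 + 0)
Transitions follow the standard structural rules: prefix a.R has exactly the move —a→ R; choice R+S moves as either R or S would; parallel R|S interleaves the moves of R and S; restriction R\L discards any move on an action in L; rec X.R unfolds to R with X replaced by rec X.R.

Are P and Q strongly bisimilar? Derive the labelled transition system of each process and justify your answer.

Reachable graph of P (9 states):
  u0 = c.(c.0 + (0 + 0)) | b.c.(0 + 0) | —b→ u1, —c→ u2
  u1 = c.(c.0 + (0 + 0)) | c.(0 + 0) | —c→ u3, —c→ u4
  u2 = (c.0 + (0 + 0)) | b.c.(0 + 0) | —b→ u3, —c→ u5
  u3 = (c.0 + (0 + 0)) | c.(0 + 0) | —c→ u6, —c→ u7
  u4 = c.(c.0 + (0 + 0)) | (0 + 0) | —c→ u6
  u5 = 0 | b.c.(0 + 0) | —b→ u7
  u6 = (c.0 + (0 + 0)) | (0 + 0) | —c→ u8
  u7 = 0 | c.(0 + 0) | —c→ u8
  u8 = 0 | (0 + 0) | deadlocked
Reachable graph of Q (6 states):
  v0 = c.(c.0 + (0 + 0)) | b.(0 + 0) | —b→ v1, —c→ v2
  v1 = c.(c.0 + (0 + 0)) | (0 + 0) | —c→ v3
  v2 = (c.0 + (0 + 0)) | b.(0 + 0) | —b→ v3, —c→ v4
  v3 = (c.0 + (0 + 0)) | (0 + 0) | —c→ v5
  v4 = 0 | b.(0 + 0) | —b→ v5
  v5 = 0 | (0 + 0) | deadlocked
Bisimilarity quotient blocks:
  B0 = {u0}
  B1 = {u1}
  B2 = {u3, u4, v1}
  B3 = {u6, u7, v3}
  B4 = {u8, v5}
  B5 = {u2}
  B6 = {u5}
  B7 = {v0}
  B8 = {v2}
  B9 = {v4}
u0 ∈ B0, v0 ∈ B7 → different blocks

P ≁ Q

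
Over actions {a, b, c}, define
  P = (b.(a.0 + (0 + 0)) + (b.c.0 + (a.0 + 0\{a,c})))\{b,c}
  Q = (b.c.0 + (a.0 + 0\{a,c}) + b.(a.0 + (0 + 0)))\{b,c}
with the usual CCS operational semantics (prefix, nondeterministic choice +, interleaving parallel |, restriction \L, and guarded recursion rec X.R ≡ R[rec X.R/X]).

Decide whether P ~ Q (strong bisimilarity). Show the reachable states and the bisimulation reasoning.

P ~ Q

Reachable graph of P (2 states):
  s0 = (b.(a.0 + (0 + 0)) + (b.c.0 + (a.0 + 0\{a,c})))\{b,c} → —a→ s1
  s1 = 0\{b,c} → ∅
Reachable graph of Q (2 states):
  t0 = (b.c.0 + (a.0 + 0\{a,c}) + b.(a.0 + (0 + 0)))\{b,c} → —a→ t1
  t1 = 0\{b,c} → ∅
Coarsest stable partition (strong bisimilarity classes):
  B0 = {s0, t0}
  B1 = {s1, t1}
s0 ∈ B0, t0 ∈ B0 → same block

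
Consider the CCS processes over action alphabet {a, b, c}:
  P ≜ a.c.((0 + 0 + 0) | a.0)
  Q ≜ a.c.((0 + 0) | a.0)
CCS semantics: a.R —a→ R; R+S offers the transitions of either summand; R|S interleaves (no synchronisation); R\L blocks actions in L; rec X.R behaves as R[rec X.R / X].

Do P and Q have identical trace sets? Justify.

trace-equivalent

LTS(P): 4 reachable states
  p0 = a.c.((0 + 0 + 0) | a.0) has moves =a=> p1
  p1 = c.((0 + 0 + 0) | a.0) has moves =c=> p2
  p2 = (0 + 0 + 0) | a.0 has moves =a=> p3
  p3 = (0 + 0 + 0) | 0 has moves stopped
LTS(Q): 4 reachable states
  q0 = a.c.((0 + 0) | a.0) has moves =a=> q1
  q1 = c.((0 + 0) | a.0) has moves =c=> q2
  q2 = (0 + 0) | a.0 has moves =a=> q3
  q3 = (0 + 0) | 0 has moves stopped
Bisimilarity quotient blocks:
  B0 = {p0, q0}
  B1 = {p1, q1}
  B2 = {p2, q2}
  B3 = {p3, q3}
p0 ∈ B0, q0 ∈ B0 → same block
Bisimilar ⇒ trace-equivalent.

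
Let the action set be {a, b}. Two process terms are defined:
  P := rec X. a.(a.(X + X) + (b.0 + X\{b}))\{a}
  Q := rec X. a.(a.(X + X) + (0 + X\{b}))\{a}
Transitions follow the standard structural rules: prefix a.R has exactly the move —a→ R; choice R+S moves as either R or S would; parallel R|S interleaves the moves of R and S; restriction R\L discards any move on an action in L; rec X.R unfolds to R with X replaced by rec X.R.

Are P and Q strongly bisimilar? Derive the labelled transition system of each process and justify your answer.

NO

LTS(P): 3 reachable states
  u0 = rec X. a.(a.(X + X) + (b.0 + X\{b}))\{a} ⊢ —a→ u1
  u1 = (a.((rec X. a.(a.(X + X) + (b.0 + X\{b}))\{a}) + (rec X. a.(a.(X + X) + (b.0 + X\{b}))\{a})) + (b.0 + (rec X. a.(a.(X + X) + (b.0 + X\{b}))\{a})\{b}))\{a} ⊢ —b→ u2
  u2 = 0\{a} ⊢ ·
LTS(Q): 2 reachable states
  v0 = rec X. a.(a.(X + X) + (0 + X\{b}))\{a} ⊢ —a→ v1
  v1 = (a.((rec X. a.(a.(X + X) + (0 + X\{b}))\{a}) + (rec X. a.(a.(X + X) + (0 + X\{b}))\{a})) + (0 + (rec X. a.(a.(X + X) + (0 + X\{b}))\{a})\{b}))\{a} ⊢ ·
Bisimilarity quotient blocks:
  B0 = {u0}
  B1 = {u1}
  B2 = {u2, v1}
  B3 = {v0}
u0 ∈ B0, v0 ∈ B3 → different blocks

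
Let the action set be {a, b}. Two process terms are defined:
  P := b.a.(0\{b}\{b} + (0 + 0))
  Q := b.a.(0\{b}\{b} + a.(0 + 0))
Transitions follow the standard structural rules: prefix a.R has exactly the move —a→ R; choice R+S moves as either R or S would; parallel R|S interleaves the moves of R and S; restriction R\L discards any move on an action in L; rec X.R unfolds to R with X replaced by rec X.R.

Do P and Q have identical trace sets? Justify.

LTS(P): 3 reachable states
  m0 = b.a.(0\{b}\{b} + (0 + 0)) ⊢ --b--▸ m1
  m1 = a.(0\{b}\{b} + (0 + 0)) ⊢ --a--▸ m2
  m2 = 0\{b}\{b} + (0 + 0) ⊢ (no moves)
LTS(Q): 4 reachable states
  n0 = b.a.(0\{b}\{b} + a.(0 + 0)) ⊢ --b--▸ n1
  n1 = a.(0\{b}\{b} + a.(0 + 0)) ⊢ --a--▸ n2
  n2 = 0\{b}\{b} + a.(0 + 0) ⊢ --a--▸ n3
  n3 = 0 + 0 ⊢ (no moves)
Executing baa from Q (initial set {n0}):
  after b @ step 1: {n1}
  after a @ step 2: {n2}
  after a @ step 3: {n3}
  — Q admits the full trace.
Executing baa from P (initial set {m0}):
  after b @ step 1: {m1}
  after a @ step 2: {m2}
  after a @ step 3: ∅ (P stuck)

traces(P) ≠ traces(Q) — witness ⟨baa⟩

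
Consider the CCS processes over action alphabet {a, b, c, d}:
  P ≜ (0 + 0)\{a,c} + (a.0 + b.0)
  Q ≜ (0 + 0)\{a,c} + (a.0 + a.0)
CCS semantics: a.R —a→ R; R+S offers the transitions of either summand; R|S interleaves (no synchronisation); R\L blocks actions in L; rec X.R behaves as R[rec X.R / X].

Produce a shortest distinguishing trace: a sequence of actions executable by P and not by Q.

b

LTS(P): 2 reachable states
  p0 = (0 + 0)\{a,c} + (a.0 + b.0) :: --a--▸ p1, --b--▸ p1
  p1 = 0 :: ·
LTS(Q): 2 reachable states
  q0 = (0 + 0)\{a,c} + (a.0 + a.0) :: --a--▸ q1
  q1 = 0 :: ·
Trace ⟨b⟩ through P, begin at {p0}:
  [1] b ⇒ {p1}
  ✓ P
Trace ⟨b⟩ through Q, begin at {q0}:
  [1] b ⇒ ∅ (Q stuck)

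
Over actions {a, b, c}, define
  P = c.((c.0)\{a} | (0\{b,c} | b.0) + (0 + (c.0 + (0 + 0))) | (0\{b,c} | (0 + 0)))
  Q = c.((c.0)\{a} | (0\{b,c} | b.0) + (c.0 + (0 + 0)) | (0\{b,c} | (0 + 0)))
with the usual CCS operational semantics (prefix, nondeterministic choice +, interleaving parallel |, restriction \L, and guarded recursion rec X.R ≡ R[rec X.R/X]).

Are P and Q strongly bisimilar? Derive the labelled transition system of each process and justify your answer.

P's transition system — 6 states:
  m0 = c.((c.0)\{a} | (0\{b,c} | b.0) + (0 + (c.0 + (0 + 0))) | (0\{b,c} | (0 + 0))) → ··c··> m1
  m1 = (c.0)\{a} | (0\{b,c} | b.0) + (0 + (c.0 + (0 + 0))) | (0\{b,c} | (0 + 0)) → ··b··> m2, ··c··> m3, ··c··> m4
  m2 = (c.0)\{a} | (0\{b,c} | 0) → ··c··> m5
  m3 = 0 | (0\{b,c} | (0 + 0)) → deadlocked
  m4 = 0\{a} | (0\{b,c} | b.0) → ··b··> m5
  m5 = 0\{a} | (0\{b,c} | 0) → deadlocked
Q's transition system — 6 states:
  n0 = c.((c.0)\{a} | (0\{b,c} | b.0) + (c.0 + (0 + 0)) | (0\{b,c} | (0 + 0))) → ··c··> n1
  n1 = (c.0)\{a} | (0\{b,c} | b.0) + (c.0 + (0 + 0)) | (0\{b,c} | (0 + 0)) → ··b··> n2, ··c··> n3, ··c··> n4
  n2 = (c.0)\{a} | (0\{b,c} | 0) → ··c··> n5
  n3 = 0 | (0\{b,c} | (0 + 0)) → deadlocked
  n4 = 0\{a} | (0\{b,c} | b.0) → ··b··> n5
  n5 = 0\{a} | (0\{b,c} | 0) → deadlocked
Bisimilarity quotient blocks:
  B0 = {m0, n0}
  B1 = {m1, n1}
  B2 = {m2, n2}
  B3 = {m3, m5, n3, n5}
  B4 = {m4, n4}
m0 ∈ B0, n0 ∈ B0 → same block

P ~ Q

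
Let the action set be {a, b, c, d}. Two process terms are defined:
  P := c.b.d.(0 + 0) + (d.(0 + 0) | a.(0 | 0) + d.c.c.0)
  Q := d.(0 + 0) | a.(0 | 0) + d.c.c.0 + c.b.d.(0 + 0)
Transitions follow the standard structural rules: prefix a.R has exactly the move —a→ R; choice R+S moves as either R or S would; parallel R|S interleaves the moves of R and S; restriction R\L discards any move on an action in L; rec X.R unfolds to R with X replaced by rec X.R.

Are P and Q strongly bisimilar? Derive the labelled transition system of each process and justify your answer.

bisimilar

P's transition system — 10 states:
  s0 = c.b.d.(0 + 0) + (d.(0 + 0) | a.(0 | 0) + d.c.c.0) | =a=> s1, =c=> s2, =d=> s3, =d=> s4
  s1 = d.(0 + 0) | (0 | 0) | =d=> s5
  s2 = b.d.(0 + 0) | =b=> s6
  s3 = (0 + 0) | a.(0 | 0) | =a=> s5
  s4 = c.c.0 | =c=> s7
  s5 = (0 + 0) | (0 | 0) | deadlocked
  s6 = d.(0 + 0) | =d=> s8
  s7 = c.0 | =c=> s9
  s8 = 0 + 0 | deadlocked
  s9 = 0 | deadlocked
Q's transition system — 10 states:
  t0 = d.(0 + 0) | a.(0 | 0) + d.c.c.0 + c.b.d.(0 + 0) | =a=> t1, =c=> t2, =d=> t3, =d=> t4
  t1 = d.(0 + 0) | (0 | 0) | =d=> t5
  t2 = b.d.(0 + 0) | =b=> t6
  t3 = (0 + 0) | a.(0 | 0) | =a=> t5
  t4 = c.c.0 | =c=> t7
  t5 = (0 + 0) | (0 | 0) | deadlocked
  t6 = d.(0 + 0) | =d=> t8
  t7 = c.0 | =c=> t9
  t8 = 0 + 0 | deadlocked
  t9 = 0 | deadlocked
Bisimilarity quotient blocks:
  B0 = {s0, t0}
  B1 = {s1, s6, t1, t6}
  B2 = {s5, s8, s9, t5, t8, t9}
  B3 = {s2, t2}
  B4 = {s3, t3}
  B5 = {s4, t4}
  B6 = {s7, t7}
s0 ∈ B0, t0 ∈ B0 → same block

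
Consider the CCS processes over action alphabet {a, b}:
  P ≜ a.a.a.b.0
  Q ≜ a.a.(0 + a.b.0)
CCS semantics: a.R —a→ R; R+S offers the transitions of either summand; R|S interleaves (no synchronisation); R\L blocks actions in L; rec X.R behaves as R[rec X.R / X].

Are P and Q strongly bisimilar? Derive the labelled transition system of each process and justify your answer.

P's transition system — 5 states:
  m0 = a.a.a.b.0 ⊢ =a=> m1
  m1 = a.a.b.0 ⊢ =a=> m2
  m2 = a.b.0 ⊢ =a=> m3
  m3 = b.0 ⊢ =b=> m4
  m4 = 0 ⊢ (no moves)
Q's transition system — 5 states:
  n0 = a.a.(0 + a.b.0) ⊢ =a=> n1
  n1 = a.(0 + a.b.0) ⊢ =a=> n2
  n2 = 0 + a.b.0 ⊢ =a=> n3
  n3 = b.0 ⊢ =b=> n4
  n4 = 0 ⊢ (no moves)
Bisimilarity quotient blocks:
  B0 = {m0, n0}
  B1 = {m1, n1}
  B2 = {m2, n2}
  B3 = {m3, n3}
  B4 = {m4, n4}
m0 ∈ B0, n0 ∈ B0 → same block

YES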